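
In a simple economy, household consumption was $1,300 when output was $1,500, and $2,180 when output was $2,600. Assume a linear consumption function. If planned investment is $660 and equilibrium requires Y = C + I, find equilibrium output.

MPC = (2180 − 1300)/(2600 − 1500) = 880/1100 = 0.8
a = 1300 − 0.8(1500) = 100
Equilibrium: Y = 100 + 0.8Y + 660
0.2Y = 760, so Y = 760/0.2 = 3800

Y = 3800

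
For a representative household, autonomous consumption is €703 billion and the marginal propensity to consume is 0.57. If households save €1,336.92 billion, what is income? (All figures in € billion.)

S = Y − C = -703 + 0.43Y
-703 + 0.43Y = 1336.92, so 0.43Y = 2039.92 and Y = 4744

Y = 4744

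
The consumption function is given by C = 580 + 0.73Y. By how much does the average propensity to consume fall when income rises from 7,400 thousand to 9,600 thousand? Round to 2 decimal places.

ΔAPC = 0.02

At Y = 7400: C = 580 + 0.73(7400) = 5982, APC = 5982/7400 = 0.808
At Y = 9600: C = 7588, APC = 7588/9600 = 0.790
Fall in APC = 0.808 − 0.790 = 0.018 ≈ 0.02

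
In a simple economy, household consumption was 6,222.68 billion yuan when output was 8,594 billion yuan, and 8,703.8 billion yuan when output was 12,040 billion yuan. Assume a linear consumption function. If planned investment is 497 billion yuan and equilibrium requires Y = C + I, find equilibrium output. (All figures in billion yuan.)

Y = 1900

MPC = (8703.8 − 6222.68)/(12040 − 8594) = 2481.12/3446 = 0.72
a = 6222.68 − 0.72(8594) = 35
Equilibrium: Y = 35 + 0.72Y + 497
0.28Y = 532, so Y = 532/0.28 = 1900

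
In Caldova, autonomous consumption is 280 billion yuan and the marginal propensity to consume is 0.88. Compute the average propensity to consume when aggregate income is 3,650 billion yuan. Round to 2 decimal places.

C = 280 + 0.88(3650) = 3492
APC = C/Y = 3492/3650 = 0.96

APC = 0.96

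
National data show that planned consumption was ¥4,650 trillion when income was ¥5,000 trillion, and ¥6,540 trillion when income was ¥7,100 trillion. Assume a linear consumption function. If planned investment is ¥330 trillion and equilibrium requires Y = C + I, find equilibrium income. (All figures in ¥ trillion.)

Y = 4800

MPC = (6540 − 4650)/(7100 − 5000) = 1890/2100 = 0.9
a = 4650 − 0.9(5000) = 150
Equilibrium: Y = 150 + 0.9Y + 330
0.1Y = 480, so Y = 480/0.1 = 4800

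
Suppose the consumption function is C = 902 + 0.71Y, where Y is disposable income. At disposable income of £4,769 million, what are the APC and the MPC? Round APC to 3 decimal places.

APC = 0.899; MPC = 0.71

MPC = 0.71 (the slope of the consumption function)
C = 902 + 0.71(4769) = 4287.99, so APC = 4287.99/4769 = 0.899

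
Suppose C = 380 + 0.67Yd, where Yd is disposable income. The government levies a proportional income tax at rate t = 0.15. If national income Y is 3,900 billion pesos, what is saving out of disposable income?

Yd = (1 − 0.15)(3900) = 0.85(3900) = 3315
C = 380 + 0.67(3315) = 380 + 2221.05 = 2601.05
S = Yd − C = 3315 − 2601.05 = 713.95

S = 713.95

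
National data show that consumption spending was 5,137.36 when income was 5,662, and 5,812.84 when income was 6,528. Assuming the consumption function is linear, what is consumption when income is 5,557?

C = 5055.46

MPC = (5812.84 − 5137.36)/(6528 − 5662) = 675.48/866 = 0.78
a = 5137.36 − 0.78(5662) = 5137.36 − 4416.36 = 721
C = 721 + 0.78(5557) = 721 + 4334.46 = 5055.46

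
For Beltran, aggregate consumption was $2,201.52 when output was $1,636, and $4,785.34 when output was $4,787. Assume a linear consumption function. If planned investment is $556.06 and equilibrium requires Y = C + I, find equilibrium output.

MPC = (4785.34 − 2201.52)/(4787 − 1636) = 2583.82/3151 = 0.82
a = 2201.52 − 0.82(1636) = 860
Equilibrium: Y = 860 + 0.82Y + 556.06
0.18Y = 1416.06, so Y = 1416.06/0.18 = 7867

Y = 7867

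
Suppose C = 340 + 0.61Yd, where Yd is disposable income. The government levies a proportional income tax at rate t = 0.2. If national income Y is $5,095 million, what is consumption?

C = 2826.36

Yd = (1 − 0.2)(5095) = 0.8(5095) = 4076
C = 340 + 0.61(4076) = 340 + 2486.36 = 2826.36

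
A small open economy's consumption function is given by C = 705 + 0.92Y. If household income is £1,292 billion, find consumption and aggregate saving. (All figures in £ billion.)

C = 1893.64; S = -601.64

C = 705 + 0.92(1292) = 705 + 1188.64 = 1893.64
S = Y − C = 1292 − 1893.64 = -601.64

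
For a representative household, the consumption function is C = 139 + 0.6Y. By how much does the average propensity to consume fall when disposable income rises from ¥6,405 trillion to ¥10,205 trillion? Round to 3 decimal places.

At Y = 6405: C = 139 + 0.6(6405) = 3982, APC = 3982/6405 = 0.6217
At Y = 10205: C = 6262, APC = 6262/10205 = 0.6136
Fall in APC = 0.6217 − 0.6136 = 0.0081 ≈ 0.008

ΔAPC = 0.008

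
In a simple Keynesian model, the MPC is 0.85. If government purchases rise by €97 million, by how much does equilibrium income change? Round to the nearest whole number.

ΔY ≈ 647

The multiplier is 1/(1 − MPC) = 1/0.15.
ΔY = 97/0.15 = 646.67 ≈ 647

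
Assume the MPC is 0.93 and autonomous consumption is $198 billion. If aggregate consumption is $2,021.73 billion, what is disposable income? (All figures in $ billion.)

Y = 1961

198 + 0.93Y = 2021.73
0.93Y = 1823.73, so Y = 1823.73/0.93 = 1961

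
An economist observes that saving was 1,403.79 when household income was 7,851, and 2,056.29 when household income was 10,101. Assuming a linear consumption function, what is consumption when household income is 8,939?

C = 7219.69

MPS = ΔS/ΔY = (2056.29 − 1403.79)/(10101 − 7851) = 652.5/2250 = 0.29
MPC = 1 − MPS = 0.71
Autonomous saving = 1403.79 − 0.29(7851) = -873, so a = 873
C = 873 + 0.71(8939) = 873 + 6346.69 = 7219.69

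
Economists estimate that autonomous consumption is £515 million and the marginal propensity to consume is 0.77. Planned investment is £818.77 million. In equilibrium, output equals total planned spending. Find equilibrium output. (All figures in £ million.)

Y = 5799

Y = C + I = 515 + 0.77Y + 818.77
Y − 0.77Y = 1333.77
0.23Y = 1333.77, so Y = 1333.77/0.23 = 5799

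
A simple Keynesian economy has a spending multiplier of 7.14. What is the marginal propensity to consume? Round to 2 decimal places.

MPC = 0.86

k = 1/(1 − MPC), so 1 − MPC = 1/k = 1/7.14 = 0.1401
MPC = 1 − 0.1401 = 0.86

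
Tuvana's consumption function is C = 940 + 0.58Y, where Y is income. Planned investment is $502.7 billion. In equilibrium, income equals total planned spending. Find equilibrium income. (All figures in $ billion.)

Y = 3435

Y = C + I = 940 + 0.58Y + 502.7
Y − 0.58Y = 1442.7
0.42Y = 1442.7, so Y = 1442.7/0.42 = 3435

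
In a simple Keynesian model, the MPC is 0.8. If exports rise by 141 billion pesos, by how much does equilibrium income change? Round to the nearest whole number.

ΔY ≈ 705

The multiplier is 1/(1 − MPC) = 1/0.2.
ΔY = 141/0.2 = 705.00 ≈ 705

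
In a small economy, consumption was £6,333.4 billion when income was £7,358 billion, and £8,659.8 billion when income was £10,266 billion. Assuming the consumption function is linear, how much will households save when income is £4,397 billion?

MPC = (8659.8 − 6333.4)/(10266 − 7358) = 2326.4/2908 = 0.8
a = 6333.4 − 0.8(7358) = 6333.4 − 5886.4 = 447
C = 447 + 0.8(4397) = 3964.6
S = 4397 − 3964.6 = 432.4

S = 432.4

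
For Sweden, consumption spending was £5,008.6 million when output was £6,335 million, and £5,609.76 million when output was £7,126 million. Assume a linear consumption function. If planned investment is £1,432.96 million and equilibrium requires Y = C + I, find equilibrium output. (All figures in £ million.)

MPC = (5609.76 − 5008.6)/(7126 − 6335) = 601.16/791 = 0.76
a = 5008.6 − 0.76(6335) = 194
Equilibrium: Y = 194 + 0.76Y + 1432.96
0.24Y = 1626.96, so Y = 1626.96/0.24 = 6779

Y = 6779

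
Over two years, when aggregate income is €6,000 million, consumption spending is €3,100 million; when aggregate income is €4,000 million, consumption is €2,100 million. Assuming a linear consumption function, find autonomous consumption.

MPC = ΔC/ΔY = (3100 − 2100)/(6000 − 4000) = 1000/2000 = 0.5
a = C − MPC·Y = 2100 − 0.5(4000) = 2100 − 2000 = 100

a = 100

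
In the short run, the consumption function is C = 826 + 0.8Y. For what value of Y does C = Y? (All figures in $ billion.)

At break-even, C = Y: 826 + 0.8Y = Y
0.2Y = 826, so Y = 826/0.2 = 4130

Y = 4130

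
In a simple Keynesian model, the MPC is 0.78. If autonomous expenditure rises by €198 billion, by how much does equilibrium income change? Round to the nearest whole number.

The multiplier is 1/(1 − MPC) = 1/0.22.
ΔY = 198/0.22 = 900.00 ≈ 900

ΔY ≈ 900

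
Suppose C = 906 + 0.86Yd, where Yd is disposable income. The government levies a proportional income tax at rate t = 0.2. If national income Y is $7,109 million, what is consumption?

C = 5796.992

Yd = (1 − 0.2)(7109) = 0.8(7109) = 5687.2
C = 906 + 0.86(5687.2) = 906 + 4890.992 = 5796.992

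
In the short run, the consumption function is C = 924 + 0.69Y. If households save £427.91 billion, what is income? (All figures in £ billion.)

S = Y − C = -924 + 0.31Y
-924 + 0.31Y = 427.91, so 0.31Y = 1351.91 and Y = 4361

Y = 4361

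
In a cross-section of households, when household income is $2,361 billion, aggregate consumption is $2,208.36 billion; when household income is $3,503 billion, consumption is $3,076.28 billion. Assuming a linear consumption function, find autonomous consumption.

a = 414

MPC = ΔC/ΔY = (3076.28 − 2208.36)/(3503 − 2361) = 867.92/1142 = 0.76
a = C − MPC·Y = 2208.36 − 0.76(2361) = 2208.36 − 1794.36 = 414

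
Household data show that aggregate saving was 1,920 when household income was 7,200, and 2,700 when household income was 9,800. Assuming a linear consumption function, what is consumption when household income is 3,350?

C = 2585

MPS = ΔS/ΔY = (2700 − 1920)/(9800 − 7200) = 780/2600 = 0.3
MPC = 1 − MPS = 0.7
Autonomous saving = 1920 − 0.3(7200) = -240, so a = 240
C = 240 + 0.7(3350) = 240 + 2345 = 2585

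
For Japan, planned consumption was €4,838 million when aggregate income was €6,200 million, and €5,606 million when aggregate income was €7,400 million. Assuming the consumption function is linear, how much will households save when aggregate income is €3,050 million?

S = 228

MPC = (5606 − 4838)/(7400 − 6200) = 768/1200 = 0.64
a = 4838 − 0.64(6200) = 4838 − 3968 = 870
C = 870 + 0.64(3050) = 2822
S = 3050 − 2822 = 228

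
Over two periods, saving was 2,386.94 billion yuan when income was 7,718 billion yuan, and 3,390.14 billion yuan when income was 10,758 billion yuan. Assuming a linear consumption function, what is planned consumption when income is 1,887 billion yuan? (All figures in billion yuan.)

C = 1424.29

MPS = ΔS/ΔY = (3390.14 − 2386.94)/(10758 − 7718) = 1003.2/3040 = 0.33
MPC = 1 − MPS = 0.67
Autonomous saving = 2386.94 − 0.33(7718) = -160, so a = 160
C = 160 + 0.67(1887) = 160 + 1264.29 = 1424.29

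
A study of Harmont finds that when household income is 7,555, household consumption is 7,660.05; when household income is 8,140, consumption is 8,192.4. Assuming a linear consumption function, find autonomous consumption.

MPC = ΔC/ΔY = (8192.4 − 7660.05)/(8140 − 7555) = 532.35/585 = 0.91
a = C − MPC·Y = 7660.05 − 0.91(7555) = 7660.05 − 6875.05 = 785

a = 785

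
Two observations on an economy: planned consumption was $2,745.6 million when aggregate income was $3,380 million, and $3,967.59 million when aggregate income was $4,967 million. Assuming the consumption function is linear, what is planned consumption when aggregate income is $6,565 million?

C = 5198.05

MPC = (3967.59 − 2745.6)/(4967 − 3380) = 1221.99/1587 = 0.77
a = 2745.6 − 0.77(3380) = 2745.6 − 2602.6 = 143
C = 143 + 0.77(6565) = 143 + 5055.05 = 5198.05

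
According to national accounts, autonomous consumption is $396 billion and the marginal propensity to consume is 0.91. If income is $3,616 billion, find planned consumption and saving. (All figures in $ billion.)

C = 3686.56; S = -70.56

C = 396 + 0.91(3616) = 396 + 3290.56 = 3686.56
S = Y − C = 3616 − 3686.56 = -70.56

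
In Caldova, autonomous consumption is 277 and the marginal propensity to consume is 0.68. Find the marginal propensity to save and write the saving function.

MPS = 0.32; S = -277 + 0.32Y

MPS = 1 − MPC = 1 − 0.68 = 0.32
S = Y − C = -277 + 0.32Y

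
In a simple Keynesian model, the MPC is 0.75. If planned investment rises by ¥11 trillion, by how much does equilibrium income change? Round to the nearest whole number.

ΔY ≈ 44

The multiplier is 1/(1 − MPC) = 1/0.25.
ΔY = 11/0.25 = 44.00 ≈ 44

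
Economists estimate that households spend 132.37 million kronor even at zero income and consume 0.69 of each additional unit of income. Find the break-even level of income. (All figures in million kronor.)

At break-even, C = Y: 132.37 + 0.69Y = Y
0.31Y = 132.37, so Y = 132.37/0.31 = 427

Y = 427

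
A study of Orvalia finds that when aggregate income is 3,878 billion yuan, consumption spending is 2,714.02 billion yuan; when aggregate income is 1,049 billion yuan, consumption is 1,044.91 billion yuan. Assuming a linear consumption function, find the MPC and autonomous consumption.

MPC = ΔC/ΔY = (2714.02 − 1044.91)/(3878 − 1049) = 1669.11/2829 = 0.59
a = C − MPC·Y = 1044.91 − 0.59(1049) = 1044.91 − 618.91 = 426

MPC = 0.59; a = 426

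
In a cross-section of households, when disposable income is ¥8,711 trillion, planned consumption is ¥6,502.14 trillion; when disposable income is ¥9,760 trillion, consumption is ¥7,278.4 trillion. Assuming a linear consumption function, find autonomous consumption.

MPC = ΔC/ΔY = (7278.4 − 6502.14)/(9760 − 8711) = 776.26/1049 = 0.74
a = C − MPC·Y = 6502.14 − 0.74(8711) = 6502.14 − 6446.14 = 56

a = 56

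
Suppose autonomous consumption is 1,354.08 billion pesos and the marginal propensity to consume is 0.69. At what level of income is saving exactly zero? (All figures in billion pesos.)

At break-even, C = Y: 1354.08 + 0.69Y = Y
0.31Y = 1354.08, so Y = 1354.08/0.31 = 4368

Y = 4368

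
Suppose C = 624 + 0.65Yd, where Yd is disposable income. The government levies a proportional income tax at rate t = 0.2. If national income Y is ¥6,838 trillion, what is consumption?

C = 4179.76

Yd = (1 − 0.2)(6838) = 0.8(6838) = 5470.4
C = 624 + 0.65(5470.4) = 624 + 3555.76 = 4179.76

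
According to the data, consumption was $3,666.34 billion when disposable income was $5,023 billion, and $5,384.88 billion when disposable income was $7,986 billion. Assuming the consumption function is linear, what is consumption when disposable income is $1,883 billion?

MPC = (5384.88 − 3666.34)/(7986 − 5023) = 1718.54/2963 = 0.58
a = 3666.34 − 0.58(5023) = 3666.34 − 2913.34 = 753
C = 753 + 0.58(1883) = 753 + 1092.14 = 1845.14

C = 1845.14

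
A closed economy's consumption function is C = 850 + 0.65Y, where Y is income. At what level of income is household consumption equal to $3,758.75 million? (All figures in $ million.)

850 + 0.65Y = 3758.75
0.65Y = 2908.75, so Y = 2908.75/0.65 = 4475

Y = 4475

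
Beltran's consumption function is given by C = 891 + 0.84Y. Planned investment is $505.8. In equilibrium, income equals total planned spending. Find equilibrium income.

Y = 8730

Y = C + I = 891 + 0.84Y + 505.8
Y − 0.84Y = 1396.8
0.16Y = 1396.8, so Y = 1396.8/0.16 = 8730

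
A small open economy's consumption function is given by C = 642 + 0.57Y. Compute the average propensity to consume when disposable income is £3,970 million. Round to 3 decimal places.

APC = 0.732

C = 642 + 0.57(3970) = 2904.9
APC = C/Y = 2904.9/3970 = 0.732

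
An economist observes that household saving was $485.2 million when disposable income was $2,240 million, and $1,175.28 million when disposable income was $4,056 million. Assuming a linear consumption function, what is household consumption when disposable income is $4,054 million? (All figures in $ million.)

MPS = ΔS/ΔY = (1175.28 − 485.2)/(4056 − 2240) = 690.08/1816 = 0.38
MPC = 1 − MPS = 0.62
Autonomous saving = 485.2 − 0.38(2240) = -366, so a = 366
C = 366 + 0.62(4054) = 366 + 2513.48 = 2879.48

C = 2879.48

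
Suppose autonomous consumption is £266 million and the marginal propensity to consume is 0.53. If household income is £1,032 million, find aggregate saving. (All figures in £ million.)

S = 219.04

C = 266 + 0.53(1032) = 266 + 546.96 = 812.96
S = Y − C = 1032 − 812.96 = 219.04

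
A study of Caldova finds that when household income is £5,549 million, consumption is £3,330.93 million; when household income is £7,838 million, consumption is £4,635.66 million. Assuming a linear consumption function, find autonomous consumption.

a = 168

MPC = ΔC/ΔY = (4635.66 − 3330.93)/(7838 − 5549) = 1304.73/2289 = 0.57
a = C − MPC·Y = 3330.93 − 0.57(5549) = 3330.93 − 3162.93 = 168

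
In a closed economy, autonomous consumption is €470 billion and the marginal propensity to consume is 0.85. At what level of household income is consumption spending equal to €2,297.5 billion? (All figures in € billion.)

Y = 2150

470 + 0.85Y = 2297.5
0.85Y = 1827.5, so Y = 1827.5/0.85 = 2150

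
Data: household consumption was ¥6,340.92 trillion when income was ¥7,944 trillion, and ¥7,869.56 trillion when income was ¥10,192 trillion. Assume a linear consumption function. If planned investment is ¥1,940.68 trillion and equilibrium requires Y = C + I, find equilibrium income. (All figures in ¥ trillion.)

MPC = (7869.56 − 6340.92)/(10192 − 7944) = 1528.64/2248 = 0.68
a = 6340.92 − 0.68(7944) = 939
Equilibrium: Y = 939 + 0.68Y + 1940.68
0.32Y = 2879.68, so Y = 2879.68/0.32 = 8999

Y = 8999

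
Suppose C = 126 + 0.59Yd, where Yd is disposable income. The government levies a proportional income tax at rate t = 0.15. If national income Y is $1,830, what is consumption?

C = 1043.745

Yd = (1 − 0.15)(1830) = 0.85(1830) = 1555.5
C = 126 + 0.59(1555.5) = 126 + 917.745 = 1043.745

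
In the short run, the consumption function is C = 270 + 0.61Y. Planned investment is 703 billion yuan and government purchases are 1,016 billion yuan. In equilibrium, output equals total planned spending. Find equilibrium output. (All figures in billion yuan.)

Y = 5100

Y = C + I + G = 270 + 0.61Y + 703 + 1016
Y − 0.61Y = 1989
0.39Y = 1989, so Y = 1989/0.39 = 5100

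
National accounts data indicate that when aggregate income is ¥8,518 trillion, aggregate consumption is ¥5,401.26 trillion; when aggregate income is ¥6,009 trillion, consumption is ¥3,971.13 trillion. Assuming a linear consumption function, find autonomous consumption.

MPC = ΔC/ΔY = (5401.26 − 3971.13)/(8518 − 6009) = 1430.13/2509 = 0.57
a = C − MPC·Y = 3971.13 − 0.57(6009) = 3971.13 − 3425.13 = 546

a = 546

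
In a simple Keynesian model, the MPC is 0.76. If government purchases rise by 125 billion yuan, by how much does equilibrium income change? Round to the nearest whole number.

The multiplier is 1/(1 − MPC) = 1/0.24.
ΔY = 125/0.24 = 520.83 ≈ 521

ΔY ≈ 521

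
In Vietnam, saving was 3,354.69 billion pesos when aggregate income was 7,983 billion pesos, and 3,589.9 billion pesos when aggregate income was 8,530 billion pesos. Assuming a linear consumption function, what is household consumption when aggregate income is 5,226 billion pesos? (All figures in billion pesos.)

C = 3056.82

MPS = ΔS/ΔY = (3589.9 − 3354.69)/(8530 − 7983) = 235.21/547 = 0.43
MPC = 1 − MPS = 0.57
Autonomous saving = 3354.69 − 0.43(7983) = -78, so a = 78
C = 78 + 0.57(5226) = 78 + 2978.82 = 3056.82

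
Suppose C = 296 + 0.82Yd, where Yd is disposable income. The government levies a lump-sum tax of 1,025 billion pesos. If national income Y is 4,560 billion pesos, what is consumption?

Yd = Y − T = 4560 − 1025 = 3535
C = 296 + 0.82(3535) = 296 + 2898.7 = 3194.7

C = 3194.7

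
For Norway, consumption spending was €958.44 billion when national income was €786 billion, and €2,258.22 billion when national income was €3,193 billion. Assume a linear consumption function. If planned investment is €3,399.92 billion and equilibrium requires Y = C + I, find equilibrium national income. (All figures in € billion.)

MPC = (2258.22 − 958.44)/(3193 − 786) = 1299.78/2407 = 0.54
a = 958.44 − 0.54(786) = 534
Equilibrium: Y = 534 + 0.54Y + 3399.92
0.46Y = 3933.92, so Y = 3933.92/0.46 = 8552

Y = 8552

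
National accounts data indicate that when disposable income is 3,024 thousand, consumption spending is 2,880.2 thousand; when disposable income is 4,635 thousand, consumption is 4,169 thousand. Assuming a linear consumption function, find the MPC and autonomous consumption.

MPC = ΔC/ΔY = (4169 − 2880.2)/(4635 − 3024) = 1288.8/1611 = 0.8
a = C − MPC·Y = 2880.2 − 0.8(3024) = 2880.2 − 2419.2 = 461

MPC = 0.8; a = 461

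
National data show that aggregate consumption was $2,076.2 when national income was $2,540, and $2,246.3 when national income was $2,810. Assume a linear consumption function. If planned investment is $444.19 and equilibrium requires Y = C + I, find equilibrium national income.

MPC = (2246.3 − 2076.2)/(2810 − 2540) = 170.1/270 = 0.63
a = 2076.2 − 0.63(2540) = 476
Equilibrium: Y = 476 + 0.63Y + 444.19
0.37Y = 920.19, so Y = 920.19/0.37 = 2487

Y = 2487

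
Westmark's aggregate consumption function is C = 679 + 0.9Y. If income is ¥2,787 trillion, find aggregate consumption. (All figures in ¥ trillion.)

C = 679 + 0.9(2787) = 679 + 2508.3 = 3187.3

C = 3187.3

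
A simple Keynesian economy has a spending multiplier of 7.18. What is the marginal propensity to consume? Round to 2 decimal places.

MPC = 0.86

k = 1/(1 − MPC), so 1 − MPC = 1/k = 1/7.18 = 0.1393
MPC = 1 − 0.1393 = 0.86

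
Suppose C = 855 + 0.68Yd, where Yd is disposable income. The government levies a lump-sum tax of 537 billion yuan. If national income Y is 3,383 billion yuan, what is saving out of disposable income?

S = 55.72

Yd = Y − T = 3383 − 537 = 2846
C = 855 + 0.68(2846) = 855 + 1935.28 = 2790.28
S = Yd − C = 2846 − 2790.28 = 55.72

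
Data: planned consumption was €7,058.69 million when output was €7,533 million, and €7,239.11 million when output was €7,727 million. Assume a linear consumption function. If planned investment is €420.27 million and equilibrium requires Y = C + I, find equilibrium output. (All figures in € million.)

Y = 6761

MPC = (7239.11 − 7058.69)/(7727 − 7533) = 180.42/194 = 0.93
a = 7058.69 − 0.93(7533) = 53
Equilibrium: Y = 53 + 0.93Y + 420.27
0.07Y = 473.27, so Y = 473.27/0.07 = 6761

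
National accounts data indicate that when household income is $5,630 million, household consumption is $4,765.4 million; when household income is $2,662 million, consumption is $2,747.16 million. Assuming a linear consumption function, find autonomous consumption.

a = 937

MPC = ΔC/ΔY = (4765.4 − 2747.16)/(5630 − 2662) = 2018.24/2968 = 0.68
a = C − MPC·Y = 2747.16 − 0.68(2662) = 2747.16 − 1810.16 = 937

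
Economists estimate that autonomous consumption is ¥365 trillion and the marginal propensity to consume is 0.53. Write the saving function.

S = -365 + 0.47Y

S = Y − C = Y − (365 + 0.53Y) = -365 + (1 − 0.53)Y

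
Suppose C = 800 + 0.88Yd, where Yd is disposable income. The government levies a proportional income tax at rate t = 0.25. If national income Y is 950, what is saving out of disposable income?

Yd = (1 − 0.25)(950) = 0.75(950) = 712.5
C = 800 + 0.88(712.5) = 800 + 627 = 1427
S = Yd − C = 712.5 − 1427 = -714.5

S = -714.5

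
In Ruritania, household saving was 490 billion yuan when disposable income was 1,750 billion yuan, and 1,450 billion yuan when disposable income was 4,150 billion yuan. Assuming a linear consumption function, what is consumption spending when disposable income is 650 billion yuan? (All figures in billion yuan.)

C = 600

MPS = ΔS/ΔY = (1450 − 490)/(4150 − 1750) = 960/2400 = 0.4
MPC = 1 − MPS = 0.6
Autonomous saving = 490 − 0.4(1750) = -210, so a = 210
C = 210 + 0.6(650) = 210 + 390 = 600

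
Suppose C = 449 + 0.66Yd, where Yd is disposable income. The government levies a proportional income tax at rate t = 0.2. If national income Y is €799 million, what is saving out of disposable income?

S = -231.672

Yd = (1 − 0.2)(799) = 0.8(799) = 639.2
C = 449 + 0.66(639.2) = 449 + 421.872 = 870.872
S = Yd − C = 639.2 − 870.872 = -231.672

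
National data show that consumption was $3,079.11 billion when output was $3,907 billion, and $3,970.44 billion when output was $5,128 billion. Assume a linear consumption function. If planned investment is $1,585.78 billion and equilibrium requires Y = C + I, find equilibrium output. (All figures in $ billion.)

Y = 6714

MPC = (3970.44 − 3079.11)/(5128 − 3907) = 891.33/1221 = 0.73
a = 3079.11 − 0.73(3907) = 227
Equilibrium: Y = 227 + 0.73Y + 1585.78
0.27Y = 1812.78, so Y = 1812.78/0.27 = 6714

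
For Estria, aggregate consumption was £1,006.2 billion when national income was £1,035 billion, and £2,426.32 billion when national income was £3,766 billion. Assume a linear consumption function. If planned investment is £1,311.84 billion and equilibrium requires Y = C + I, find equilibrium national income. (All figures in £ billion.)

Y = 3708

MPC = (2426.32 − 1006.2)/(3766 − 1035) = 1420.12/2731 = 0.52
a = 1006.2 − 0.52(1035) = 468
Equilibrium: Y = 468 + 0.52Y + 1311.84
0.48Y = 1779.84, so Y = 1779.84/0.48 = 3708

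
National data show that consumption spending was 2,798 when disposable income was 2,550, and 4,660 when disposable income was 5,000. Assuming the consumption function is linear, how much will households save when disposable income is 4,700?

MPC = (4660 − 2798)/(5000 − 2550) = 1862/2450 = 0.76
a = 2798 − 0.76(2550) = 2798 − 1938 = 860
C = 860 + 0.76(4700) = 4432
S = 4700 − 4432 = 268

S = 268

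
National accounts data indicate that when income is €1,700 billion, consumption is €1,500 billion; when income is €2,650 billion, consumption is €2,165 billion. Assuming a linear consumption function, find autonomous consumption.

MPC = ΔC/ΔY = (2165 − 1500)/(2650 − 1700) = 665/950 = 0.7
a = C − MPC·Y = 1500 − 0.7(1700) = 1500 − 1190 = 310

a = 310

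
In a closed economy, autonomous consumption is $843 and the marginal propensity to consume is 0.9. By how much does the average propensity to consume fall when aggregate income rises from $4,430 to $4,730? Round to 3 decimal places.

At Y = 4430: C = 843 + 0.9(4430) = 4830, APC = 4830/4430 = 1.0903
At Y = 4730: C = 5100, APC = 5100/4730 = 1.0782
Fall in APC = 1.0903 − 1.0782 = 0.0121 ≈ 0.012

ΔAPC = 0.012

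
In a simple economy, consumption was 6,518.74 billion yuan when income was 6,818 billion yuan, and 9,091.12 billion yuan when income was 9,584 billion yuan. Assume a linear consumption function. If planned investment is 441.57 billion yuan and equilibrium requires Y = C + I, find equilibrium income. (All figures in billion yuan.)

MPC = (9091.12 − 6518.74)/(9584 − 6818) = 2572.38/2766 = 0.93
a = 6518.74 − 0.93(6818) = 178
Equilibrium: Y = 178 + 0.93Y + 441.57
0.07Y = 619.57, so Y = 619.57/0.07 = 8851

Y = 8851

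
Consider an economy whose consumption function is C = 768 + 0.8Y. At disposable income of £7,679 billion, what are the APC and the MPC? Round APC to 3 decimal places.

MPC = 0.8 (the slope of the consumption function)
C = 768 + 0.8(7679) = 6911.2, so APC = 6911.2/7679 = 0.900

APC = 0.900; MPC = 0.8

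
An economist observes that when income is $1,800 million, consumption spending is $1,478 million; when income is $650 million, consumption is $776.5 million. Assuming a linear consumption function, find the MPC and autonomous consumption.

MPC = 0.61; a = 380

MPC = ΔC/ΔY = (1478 − 776.5)/(1800 − 650) = 701.5/1150 = 0.61
a = C − MPC·Y = 776.5 − 0.61(650) = 776.5 − 396.5 = 380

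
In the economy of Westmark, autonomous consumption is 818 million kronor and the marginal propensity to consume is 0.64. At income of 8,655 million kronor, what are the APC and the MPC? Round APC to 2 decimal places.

APC = 0.73; MPC = 0.64

MPC = 0.64 (the slope of the consumption function)
C = 818 + 0.64(8655) = 6357.2, so APC = 6357.2/8655 = 0.73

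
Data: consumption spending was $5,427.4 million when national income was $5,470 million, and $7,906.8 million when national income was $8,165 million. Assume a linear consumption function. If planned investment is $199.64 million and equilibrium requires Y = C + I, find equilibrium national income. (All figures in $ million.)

Y = 7433

MPC = (7906.8 − 5427.4)/(8165 − 5470) = 2479.4/2695 = 0.92
a = 5427.4 − 0.92(5470) = 395
Equilibrium: Y = 395 + 0.92Y + 199.64
0.08Y = 594.64, so Y = 594.64/0.08 = 7433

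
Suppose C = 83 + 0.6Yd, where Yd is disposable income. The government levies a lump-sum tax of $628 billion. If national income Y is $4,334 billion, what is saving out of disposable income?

S = 1399.4

Yd = Y − T = 4334 − 628 = 3706
C = 83 + 0.6(3706) = 83 + 2223.6 = 2306.6
S = Yd − C = 3706 − 2306.6 = 1399.4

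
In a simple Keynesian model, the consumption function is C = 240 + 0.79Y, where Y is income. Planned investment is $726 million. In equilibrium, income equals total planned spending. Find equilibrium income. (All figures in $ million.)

Y = 4600

Y = C + I = 240 + 0.79Y + 726
Y − 0.79Y = 966
0.21Y = 966, so Y = 966/0.21 = 4600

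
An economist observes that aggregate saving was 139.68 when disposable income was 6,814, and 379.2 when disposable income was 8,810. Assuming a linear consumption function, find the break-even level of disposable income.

Y = 5650

MPS = ΔS/ΔY = (379.2 − 139.68)/(8810 − 6814) = 239.52/1996 = 0.12
MPC = 1 − MPS = 0.88
From S(6814) = 139.68: −a + 0.12(6814) = 139.68, so a = 817.68 − 139.68 = 678
Break-even (S = 0): Y = a/MPS = 678/0.12 = 5650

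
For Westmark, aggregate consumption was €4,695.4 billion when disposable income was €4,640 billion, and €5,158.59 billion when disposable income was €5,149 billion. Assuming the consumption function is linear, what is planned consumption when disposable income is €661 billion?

C = 1074.51

MPC = (5158.59 − 4695.4)/(5149 − 4640) = 463.19/509 = 0.91
a = 4695.4 − 0.91(4640) = 4695.4 − 4222.4 = 473
C = 473 + 0.91(661) = 473 + 601.51 = 1074.51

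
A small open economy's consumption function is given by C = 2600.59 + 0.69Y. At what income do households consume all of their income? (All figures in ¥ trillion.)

Y = 8389

At break-even, C = Y: 2600.59 + 0.69Y = Y
0.31Y = 2600.59, so Y = 2600.59/0.31 = 8389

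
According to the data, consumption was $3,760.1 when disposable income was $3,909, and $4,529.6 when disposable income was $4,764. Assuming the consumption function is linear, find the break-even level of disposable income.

Y = 2420

MPC = (4529.6 − 3760.1)/(4764 − 3909) = 769.5/855 = 0.9
a = 3760.1 − 0.9(3909) = 3760.1 − 3518.1 = 242
Break-even: Y = a/(1−MPC) = 242/0.1 = 2420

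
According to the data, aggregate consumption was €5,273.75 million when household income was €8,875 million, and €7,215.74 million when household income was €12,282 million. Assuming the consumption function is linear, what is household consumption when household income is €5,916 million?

C = 3587.12

MPC = (7215.74 − 5273.75)/(12282 − 8875) = 1941.99/3407 = 0.57
a = 5273.75 − 0.57(8875) = 5273.75 − 5058.75 = 215
C = 215 + 0.57(5916) = 215 + 3372.12 = 3587.12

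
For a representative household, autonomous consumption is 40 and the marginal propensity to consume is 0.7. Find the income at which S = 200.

Y = 800

S = Y − C = -40 + 0.3Y
-40 + 0.3Y = 200, so 0.3Y = 240 and Y = 800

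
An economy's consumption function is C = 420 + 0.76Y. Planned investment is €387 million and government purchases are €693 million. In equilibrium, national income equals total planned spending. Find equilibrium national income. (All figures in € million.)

Y = 6250

Y = C + I + G = 420 + 0.76Y + 387 + 693
Y − 0.76Y = 1500
0.24Y = 1500, so Y = 1500/0.24 = 6250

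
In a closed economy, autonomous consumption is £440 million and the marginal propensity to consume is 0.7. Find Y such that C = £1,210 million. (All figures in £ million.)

440 + 0.7Y = 1210
0.7Y = 770, so Y = 770/0.7 = 1100

Y = 1100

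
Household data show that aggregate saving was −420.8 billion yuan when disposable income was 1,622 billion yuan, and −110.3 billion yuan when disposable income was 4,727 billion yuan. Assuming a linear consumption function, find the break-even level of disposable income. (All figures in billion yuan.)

Y = 5830

MPS = ΔS/ΔY = (-110.3 − (-420.8))/(4727 − 1622) = 310.5/3105 = 0.1
MPC = 1 − MPS = 0.9
From S(1622) = -420.8: −a + 0.1(1622) = -420.8, so a = 162.2 − (-420.8) = 583
Break-even (S = 0): Y = a/MPS = 583/0.1 = 5830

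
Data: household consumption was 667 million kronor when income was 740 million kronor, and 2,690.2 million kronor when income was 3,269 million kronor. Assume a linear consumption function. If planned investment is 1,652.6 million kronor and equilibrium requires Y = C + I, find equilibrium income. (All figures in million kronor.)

MPC = (2690.2 − 667)/(3269 − 740) = 2023.2/2529 = 0.8
a = 667 − 0.8(740) = 75
Equilibrium: Y = 75 + 0.8Y + 1652.6
0.2Y = 1727.6, so Y = 1727.6/0.2 = 8638

Y = 8638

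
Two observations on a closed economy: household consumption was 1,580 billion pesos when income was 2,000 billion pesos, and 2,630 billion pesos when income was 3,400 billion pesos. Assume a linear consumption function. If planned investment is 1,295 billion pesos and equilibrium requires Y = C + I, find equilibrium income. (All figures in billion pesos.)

MPC = (2630 − 1580)/(3400 − 2000) = 1050/1400 = 0.75
a = 1580 − 0.75(2000) = 80
Equilibrium: Y = 80 + 0.75Y + 1295
0.25Y = 1375, so Y = 1375/0.25 = 5500

Y = 5500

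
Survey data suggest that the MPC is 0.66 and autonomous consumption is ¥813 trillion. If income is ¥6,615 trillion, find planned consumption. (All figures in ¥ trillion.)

C = 5178.9

C = 813 + 0.66(6615) = 813 + 4365.9 = 5178.9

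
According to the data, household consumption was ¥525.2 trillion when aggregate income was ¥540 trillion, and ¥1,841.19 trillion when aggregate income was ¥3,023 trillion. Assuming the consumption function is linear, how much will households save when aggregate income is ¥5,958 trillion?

S = 2561.26

MPC = (1841.19 − 525.2)/(3023 − 540) = 1315.99/2483 = 0.53
a = 525.2 − 0.53(540) = 525.2 − 286.2 = 239
C = 239 + 0.53(5958) = 3396.74
S = 5958 − 3396.74 = 2561.26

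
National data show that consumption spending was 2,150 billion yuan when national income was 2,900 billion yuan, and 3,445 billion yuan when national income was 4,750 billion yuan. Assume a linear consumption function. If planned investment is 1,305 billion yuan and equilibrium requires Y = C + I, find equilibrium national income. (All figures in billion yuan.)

Y = 4750

MPC = (3445 − 2150)/(4750 − 2900) = 1295/1850 = 0.7
a = 2150 − 0.7(2900) = 120
Equilibrium: Y = 120 + 0.7Y + 1305
0.3Y = 1425, so Y = 1425/0.3 = 4750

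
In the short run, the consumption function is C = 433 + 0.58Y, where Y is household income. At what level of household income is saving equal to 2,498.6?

S = Y − C = -433 + 0.42Y
-433 + 0.42Y = 2498.6, so 0.42Y = 2931.6 and Y = 6980

Y = 6980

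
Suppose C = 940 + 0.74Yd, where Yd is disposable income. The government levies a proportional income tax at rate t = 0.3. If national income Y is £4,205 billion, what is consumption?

C = 3118.19

Yd = (1 − 0.3)(4205) = 0.7(4205) = 2943.5
C = 940 + 0.74(2943.5) = 940 + 2178.19 = 3118.19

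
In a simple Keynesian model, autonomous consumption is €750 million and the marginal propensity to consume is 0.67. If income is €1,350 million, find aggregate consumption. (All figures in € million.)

C = 750 + 0.67(1350) = 750 + 904.5 = 1654.5

C = 1654.5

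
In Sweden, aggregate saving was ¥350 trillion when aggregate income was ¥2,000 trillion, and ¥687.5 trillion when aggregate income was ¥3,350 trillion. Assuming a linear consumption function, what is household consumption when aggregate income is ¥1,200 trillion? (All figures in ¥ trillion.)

C = 1050

MPS = ΔS/ΔY = (687.5 − 350)/(3350 − 2000) = 337.5/1350 = 0.25
MPC = 1 − MPS = 0.75
Autonomous saving = 350 − 0.25(2000) = -150, so a = 150
C = 150 + 0.75(1200) = 150 + 900 = 1050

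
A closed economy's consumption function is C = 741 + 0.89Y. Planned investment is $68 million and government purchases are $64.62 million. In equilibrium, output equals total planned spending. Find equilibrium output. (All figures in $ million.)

Y = C + I + G = 741 + 0.89Y + 68 + 64.62
Y − 0.89Y = 873.62
0.11Y = 873.62, so Y = 873.62/0.11 = 7942

Y = 7942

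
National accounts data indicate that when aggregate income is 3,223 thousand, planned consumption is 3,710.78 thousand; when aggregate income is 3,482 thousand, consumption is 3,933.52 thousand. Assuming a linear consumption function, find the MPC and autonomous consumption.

MPC = ΔC/ΔY = (3933.52 − 3710.78)/(3482 − 3223) = 222.74/259 = 0.86
a = C − MPC·Y = 3710.78 − 0.86(3223) = 3710.78 − 2771.78 = 939

MPC = 0.86; a = 939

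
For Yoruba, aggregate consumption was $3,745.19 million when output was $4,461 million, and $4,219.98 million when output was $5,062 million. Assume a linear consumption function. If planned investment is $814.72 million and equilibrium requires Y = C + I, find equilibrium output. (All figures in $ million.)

Y = 4932

MPC = (4219.98 − 3745.19)/(5062 − 4461) = 474.79/601 = 0.79
a = 3745.19 − 0.79(4461) = 221
Equilibrium: Y = 221 + 0.79Y + 814.72
0.21Y = 1035.72, so Y = 1035.72/0.21 = 4932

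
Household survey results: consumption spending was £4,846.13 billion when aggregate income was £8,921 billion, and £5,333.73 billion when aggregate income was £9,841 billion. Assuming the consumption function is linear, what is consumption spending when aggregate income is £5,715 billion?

C = 3146.95

MPC = (5333.73 − 4846.13)/(9841 − 8921) = 487.6/920 = 0.53
a = 4846.13 − 0.53(8921) = 4846.13 − 4728.13 = 118
C = 118 + 0.53(5715) = 118 + 3028.95 = 3146.95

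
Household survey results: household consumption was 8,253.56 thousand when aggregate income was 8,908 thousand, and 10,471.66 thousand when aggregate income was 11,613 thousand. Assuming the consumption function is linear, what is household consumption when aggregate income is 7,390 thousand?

C = 7008.8

MPC = (10471.66 − 8253.56)/(11613 − 8908) = 2218.1/2705 = 0.82
a = 8253.56 − 0.82(8908) = 8253.56 − 7304.56 = 949
C = 949 + 0.82(7390) = 949 + 6059.8 = 7008.8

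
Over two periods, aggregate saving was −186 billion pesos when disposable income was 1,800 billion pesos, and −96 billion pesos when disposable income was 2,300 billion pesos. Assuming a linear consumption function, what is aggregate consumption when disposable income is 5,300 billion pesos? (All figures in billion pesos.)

C = 4856

MPS = ΔS/ΔY = (-96 − (-186))/(2300 − 1800) = 90/500 = 0.18
MPC = 1 − MPS = 0.82
Autonomous saving = -186 − 0.18(1800) = -510, so a = 510
C = 510 + 0.82(5300) = 510 + 4346 = 4856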